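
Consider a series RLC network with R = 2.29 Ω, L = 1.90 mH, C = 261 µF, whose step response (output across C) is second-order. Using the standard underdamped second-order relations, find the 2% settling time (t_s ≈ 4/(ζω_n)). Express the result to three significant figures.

t_s ≈ 0.00664 s

For a series RLC circuit (capacitor voltage as output), ω_n = 1/√(LC) = 1/√(1.90 mH · 261 µF) = 1420 rad/s.
ζ = (R/2)·√(C/L) = (2.29/2)·√(261 µF/1.90 mH) = 0.424.
t_s ≈ 4/(ζω_n) = 0.00664 s.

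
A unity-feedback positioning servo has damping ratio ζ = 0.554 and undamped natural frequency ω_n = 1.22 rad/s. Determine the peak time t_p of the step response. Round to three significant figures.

t_p ≈ 3.09 s

The damped frequency is ω_d = ω_n√(1−ζ²) = 1.22·√(1−0.307) = 1.02 rad/s.
Peak time t_p = π/ω_d = π/1.02 = 3.09 s.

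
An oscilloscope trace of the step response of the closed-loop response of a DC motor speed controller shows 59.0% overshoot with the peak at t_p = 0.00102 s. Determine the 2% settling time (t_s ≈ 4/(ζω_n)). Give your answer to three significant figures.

t_s ≈ 0.00773 s

ζ from %OS: ζ = |ln 0.590|/√(π²+ln²0.590) = 0.166.
t_p = π/ω_d ⇒ ω_d = 3080 rad/s; then ω_n = ω_d/√(1−ζ²) = 3120 rad/s.
t_s ≈ 4/(ζω_n) = 4/(0.166·3120) = 0.00773 s.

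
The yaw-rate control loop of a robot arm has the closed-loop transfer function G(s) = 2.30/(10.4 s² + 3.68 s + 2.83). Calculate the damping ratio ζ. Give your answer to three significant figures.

Dividing through by 10.4: denominator becomes s² + 0.3538 s + 0.2721.
So ω_n = √0.2721 = 0.522 rad/s and ζ = 0.3538/(2·0.522) = 0.339.

ζ ≈ 0.339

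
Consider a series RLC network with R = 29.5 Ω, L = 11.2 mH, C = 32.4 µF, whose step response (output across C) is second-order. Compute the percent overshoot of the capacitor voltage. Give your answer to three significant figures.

For a series RLC circuit (capacitor voltage as output), ω_n = 1/√(LC) = 1/√(11.2 mH · 32.4 µF) = 1660 rad/s.
ζ = (R/2)·√(C/L) = (29.5/2)·√(32.4 µF/11.2 mH) = 0.793.
%OS = 100·exp(−πζ/√(1−ζ²)) = 1.67%.

%OS ≈ 1.67%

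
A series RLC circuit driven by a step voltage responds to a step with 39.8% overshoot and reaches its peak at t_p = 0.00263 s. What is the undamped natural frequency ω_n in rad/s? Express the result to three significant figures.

ω_n ≈ 1240 rad/s

ζ from %OS: ζ = |ln 0.398|/√(π²+ln²0.398) = 0.281.
t_p = π/ω_d ⇒ ω_d = 1190 rad/s; then ω_n = ω_d/√(1−ζ²) = 1240 rad/s.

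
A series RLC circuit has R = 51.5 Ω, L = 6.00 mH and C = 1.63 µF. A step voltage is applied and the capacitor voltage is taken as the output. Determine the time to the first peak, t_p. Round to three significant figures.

t_p ≈ 0.000343 s

For a series RLC circuit (capacitor voltage as output), ω_n = 1/√(LC) = 1/√(6.00 mH · 1.63 µF) = 10100 rad/s.
ζ = (R/2)·√(C/L) = (51.5/2)·√(1.63 µF/6.00 mH) = 0.424.
The damped frequency ω_d = ω_n√(1−ζ²) = 9160 rad/s. t_p = π/ω_d = 0.000343 s.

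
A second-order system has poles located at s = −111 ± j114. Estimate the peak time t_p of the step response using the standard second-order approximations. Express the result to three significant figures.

t_p ≈ 0.0276 s

t_p = π/ω_d with ω_d = 114 (the imaginary part), so t_p = 0.0276 s.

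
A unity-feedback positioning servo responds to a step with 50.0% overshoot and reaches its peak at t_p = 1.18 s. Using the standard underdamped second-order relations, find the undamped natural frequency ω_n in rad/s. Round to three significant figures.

ζ from %OS: ζ = |ln 0.500|/√(π²+ln²0.500) = 0.215.
From t_p = π/ω_d, ω_d = π/1.18 = 2.66 rad/s, so ω_n = ω_d/√(1−ζ²) = 2.73 rad/s.

ω_n ≈ 2.73 rad/s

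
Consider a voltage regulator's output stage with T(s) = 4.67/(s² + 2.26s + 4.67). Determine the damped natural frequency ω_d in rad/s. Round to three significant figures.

Matching coefficients with s² + 2ζω_n s + ω_n² gives ω_n² = 4.67 ⇒ ω_n = 2.16 rad/s, and ζ = 2.26/(2ω_n) = 0.523.
The damped frequency ω_d = ω_n√(1−ζ²) = 1.84 rad/s.

ω_d ≈ 1.84 rad/s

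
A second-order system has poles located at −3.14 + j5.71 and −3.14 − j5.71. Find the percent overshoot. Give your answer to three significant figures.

With σ = 3.14, ω_d = 5.71: ω_n = √(σ²+ω_d²) = 6.52 rad/s, ζ = σ/ω_n = 0.482.
%OS = 100·exp(−πζ/√(1−ζ²)) = 17.8%.

%OS ≈ 17.8%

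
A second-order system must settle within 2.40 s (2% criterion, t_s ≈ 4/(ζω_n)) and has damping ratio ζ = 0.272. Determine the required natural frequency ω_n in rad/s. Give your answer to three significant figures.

Rearranging t_s ≈ 4/(ζω_n) gives ω_n = 4/(ζ·t_s) = 4/(0.272 × 2.40) = 6.13 rad/s.

ω_n ≈ 6.13 rad/s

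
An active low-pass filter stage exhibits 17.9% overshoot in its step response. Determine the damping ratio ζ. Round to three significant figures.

Inverting the overshoot relation: ζ = |ln 0.179|/√(π² + ln²0.179) = 0.480.

ζ ≈ 0.480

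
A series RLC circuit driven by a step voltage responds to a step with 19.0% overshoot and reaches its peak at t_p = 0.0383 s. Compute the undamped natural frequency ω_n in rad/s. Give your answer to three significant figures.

The overshoot fixes ζ = −ln(OS)/√(π²+ln²(OS)) = 0.467.
t_p = π/ω_d ⇒ ω_d = 82.0 rad/s; then ω_n = ω_d/√(1−ζ²) = 92.8 rad/s.

ω_n ≈ 92.8 rad/s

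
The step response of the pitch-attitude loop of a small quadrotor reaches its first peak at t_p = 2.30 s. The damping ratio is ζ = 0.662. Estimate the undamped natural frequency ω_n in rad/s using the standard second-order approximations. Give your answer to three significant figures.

Peak time t_p = π/ω_d, so ω_d = π/t_p = π/2.30 = 1.37 rad/s.
ω_n = ω_d/√(1−ζ²) = 1.37/√0.562 = 1.82 rad/s.

ω_n ≈ 1.82 rad/s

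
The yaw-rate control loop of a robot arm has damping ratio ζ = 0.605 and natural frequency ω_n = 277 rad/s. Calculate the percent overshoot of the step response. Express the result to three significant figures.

%OS ≈ 9.19%

For an underdamped second-order system, %OS = 100·exp(−πζ/√(1−ζ²)).
πζ/√(1−ζ²) = π·0.605/√(1−0.366) = 2.387, so %OS = 100·e^(−2.387) = 9.19%.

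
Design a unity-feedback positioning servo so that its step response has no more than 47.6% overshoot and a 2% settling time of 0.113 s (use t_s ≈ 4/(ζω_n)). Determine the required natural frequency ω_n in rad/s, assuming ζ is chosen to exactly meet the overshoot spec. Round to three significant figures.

From %OS = 100·exp(−πζ/√(1−ζ²)), invert to get ζ = −ln(OS)/√(π² + ln²(OS)) with OS = 0.476.
−ln 0.476 = 0.7423, so ζ = 0.7423/√(π² + 0.5511) = 0.230.
From t_s ≈ 4/(ζω_n): ω_n = 4/(ζ·t_s) = 4/(0.230·0.113) = 154 rad/s.

ω_n ≈ 154 rad/s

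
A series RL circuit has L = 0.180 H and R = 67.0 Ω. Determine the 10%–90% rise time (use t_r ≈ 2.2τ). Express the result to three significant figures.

τ = L/R = 0.180/67.0 = 0.00269 s.
t_r ≈ 2.2τ = 0.00591 s.

t_r ≈ 0.00591 s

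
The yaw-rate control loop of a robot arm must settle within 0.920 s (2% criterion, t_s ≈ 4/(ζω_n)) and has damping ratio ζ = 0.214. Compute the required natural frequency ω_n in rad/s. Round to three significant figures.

Rearranging t_s ≈ 4/(ζω_n) gives ω_n = 4/(ζ·t_s) = 4/(0.214 × 0.920) = 20.3 rad/s.

ω_n ≈ 20.3 rad/s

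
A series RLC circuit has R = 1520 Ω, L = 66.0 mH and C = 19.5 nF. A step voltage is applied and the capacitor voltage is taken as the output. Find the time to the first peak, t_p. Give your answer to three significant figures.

t_p ≈ 0.000124 s

For a series RLC circuit (capacitor voltage as output), ω_n = 1/√(LC) = 1/√(66.0 mH · 19.5 nF) = 27900 rad/s.
ζ = (R/2)·√(C/L) = (1520/2)·√(19.5 nF/66.0 mH) = 0.413.
The damped frequency ω_d = ω_n√(1−ζ²) = 25400 rad/s. t_p = π/ω_d = 0.000124 s.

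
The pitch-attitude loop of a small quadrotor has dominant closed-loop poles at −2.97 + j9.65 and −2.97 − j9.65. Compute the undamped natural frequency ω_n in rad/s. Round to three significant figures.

ω_n ≈ 10.1 rad/s

|pole| = ω_n = √(2.97² + 9.65²) = 10.1 rad/s; ζ = cos θ = σ/ω_n = 0.294.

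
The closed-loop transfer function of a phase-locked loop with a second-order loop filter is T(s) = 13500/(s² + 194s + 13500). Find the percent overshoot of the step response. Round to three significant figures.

%OS ≈ 0.853%

Matching coefficients with s² + 2ζω_n s + ω_n² gives ω_n² = 13500 ⇒ ω_n = 116 rad/s, and ζ = 194/(2ω_n) = 0.835.
%OS = 100 e^{−πζ/√(1−ζ²)} with ζ = 0.835 gives 0.853%.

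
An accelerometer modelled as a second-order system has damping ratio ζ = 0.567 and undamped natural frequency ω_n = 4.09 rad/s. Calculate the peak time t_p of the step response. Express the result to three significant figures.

t_p ≈ 0.932 s

The damped frequency is ω_d = ω_n√(1−ζ²) = 4.09·√(1−0.321) = 3.37 rad/s.
Peak time t_p = π/ω_d = π/3.37 = 0.932 s.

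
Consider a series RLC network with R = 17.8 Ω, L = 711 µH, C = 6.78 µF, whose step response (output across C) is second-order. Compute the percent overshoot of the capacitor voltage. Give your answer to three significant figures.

For a series RLC circuit (capacitor voltage as output), ω_n = 1/√(LC) = 1/√(711 µH · 6.78 µF) = 14400 rad/s.
ζ = (R/2)·√(C/L) = (17.8/2)·√(6.78 µF/711 µH) = 0.869.
%OS = 100·exp(−πζ/√(1−ζ²)) = 0.401%.

%OS ≈ 0.401%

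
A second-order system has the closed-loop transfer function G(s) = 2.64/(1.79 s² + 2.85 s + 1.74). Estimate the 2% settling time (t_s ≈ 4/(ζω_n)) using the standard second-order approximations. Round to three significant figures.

Dividing through by 1.79: denominator becomes s² + 1.592 s + 0.9721.
So ω_n = √0.9721 = 0.986 rad/s and ζ = 1.592/(2·0.986) = 0.807.
t_s ≈ 4/(ζω_n) = 5.02 s.

t_s ≈ 5.02 s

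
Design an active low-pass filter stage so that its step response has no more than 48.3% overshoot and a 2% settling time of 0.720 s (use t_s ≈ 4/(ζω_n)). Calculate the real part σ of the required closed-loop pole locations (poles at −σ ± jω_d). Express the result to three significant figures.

The settling-time spec alone fixes σ = ζω_n = 4/t_s = 4/0.720 = 5.56.
(Overshoot then fixes ζ = 0.226 and hence ω_d = σ·√(1−ζ²)/ζ = 24.0 rad/s.)

σ ≈ 5.56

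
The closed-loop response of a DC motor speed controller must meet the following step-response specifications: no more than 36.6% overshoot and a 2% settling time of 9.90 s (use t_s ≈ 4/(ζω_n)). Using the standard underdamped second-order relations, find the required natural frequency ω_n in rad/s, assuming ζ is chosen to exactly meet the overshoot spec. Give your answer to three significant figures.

ω_n ≈ 1.33 rad/s

From %OS = 100·exp(−πζ/√(1−ζ²)), invert to get ζ = −ln(OS)/√(π² + ln²(OS)) with OS = 0.366.
−ln 0.366 = 1.005, so ζ = 1.005/√(π² + 1.010) = 0.305.
Then ω_n = 4/(ζ t_s) = 4/(0.305 × 9.90) = 1.33 rad/s.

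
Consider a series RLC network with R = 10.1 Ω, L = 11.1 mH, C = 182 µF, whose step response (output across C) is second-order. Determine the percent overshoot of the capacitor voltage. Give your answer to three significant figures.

%OS ≈ 6.97%

For a series RLC circuit (capacitor voltage as output), ω_n = 1/√(LC) = 1/√(11.1 mH · 182 µF) = 704 rad/s.
ζ = (R/2)·√(C/L) = (10.1/2)·√(182 µF/11.1 mH) = 0.647.
%OS = 100 e^{−πζ/√(1−ζ²)} with ζ = 0.647 gives 6.97%.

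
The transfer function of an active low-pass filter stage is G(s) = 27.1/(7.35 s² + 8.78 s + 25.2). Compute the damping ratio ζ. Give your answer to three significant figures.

Dividing through by 7.35: denominator becomes s² + 1.195 s + 3.429.
So ω_n = √3.429 = 1.85 rad/s and ζ = 1.195/(2·1.85) = 0.323.

ζ ≈ 0.323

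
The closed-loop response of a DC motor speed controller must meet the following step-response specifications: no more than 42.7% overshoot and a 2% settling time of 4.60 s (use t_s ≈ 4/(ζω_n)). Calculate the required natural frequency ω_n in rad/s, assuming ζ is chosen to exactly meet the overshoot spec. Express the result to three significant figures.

ω_n ≈ 3.33 rad/s

From %OS = 100·exp(−πζ/√(1−ζ²)), invert to get ζ = −ln(OS)/√(π² + ln²(OS)) with OS = 0.427.
−ln 0.427 = 0.8510, so ζ = 0.8510/√(π² + 0.7242) = 0.261.
Then ω_n = 4/(ζ t_s) = 4/(0.261 × 4.60) = 3.33 rad/s.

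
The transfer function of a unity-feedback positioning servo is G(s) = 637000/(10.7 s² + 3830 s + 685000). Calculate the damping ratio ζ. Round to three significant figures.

ζ ≈ 0.707

Dividing through by 10.7: denominator becomes s² + 357.9 s + 64020.
So ω_n = √64020 = 253 rad/s and ζ = 357.9/(2·253) = 0.707.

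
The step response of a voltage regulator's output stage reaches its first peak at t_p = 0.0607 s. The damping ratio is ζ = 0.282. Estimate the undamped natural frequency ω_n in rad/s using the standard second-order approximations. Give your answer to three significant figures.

ω_n ≈ 53.9 rad/s

Peak time t_p = π/ω_d, so ω_d = π/t_p = π/0.0607 = 51.8 rad/s.
ω_n = ω_d/√(1−ζ²) = 51.8/√0.920 = 53.9 rad/s.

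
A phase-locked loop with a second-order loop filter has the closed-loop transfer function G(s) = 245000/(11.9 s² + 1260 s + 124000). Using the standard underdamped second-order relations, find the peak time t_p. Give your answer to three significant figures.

t_p ≈ 0.0360 s

Dividing through by 11.9: denominator becomes s² + 105.9 s + 10420.
So ω_n = √10420 = 102 rad/s and ζ = 105.9/(2·102) = 0.519.
ω_d = ω_n√(1−ζ²) = 87.3 rad/s. t_p = π/ω_d = 0.0360 s.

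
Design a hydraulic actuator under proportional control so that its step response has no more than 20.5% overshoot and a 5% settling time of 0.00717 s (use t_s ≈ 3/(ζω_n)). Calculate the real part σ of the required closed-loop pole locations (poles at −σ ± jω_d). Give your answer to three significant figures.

σ ≈ 418

The settling-time spec alone fixes σ = ζω_n = 3/t_s = 3/0.00717 = 418.
(Overshoot then fixes ζ = 0.450 and hence ω_d = σ·√(1−ζ²)/ζ = 829 rad/s.)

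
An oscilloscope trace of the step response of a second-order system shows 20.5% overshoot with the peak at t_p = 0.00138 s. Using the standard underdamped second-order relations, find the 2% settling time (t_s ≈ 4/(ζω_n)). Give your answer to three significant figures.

t_s ≈ 0.00348 s

The overshoot fixes ζ = −ln(OS)/√(π²+ln²(OS)) = 0.450.
From t_p = π/ω_d, ω_d = π/0.00138 = 2280 rad/s, so ω_n = ω_d/√(1−ζ²) = 2550 rad/s.
t_s ≈ 4/(ζω_n) = 4/(0.450·2550) = 0.00348 s.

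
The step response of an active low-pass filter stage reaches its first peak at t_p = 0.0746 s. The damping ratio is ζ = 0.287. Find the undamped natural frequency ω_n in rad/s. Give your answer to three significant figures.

ω_n ≈ 44.0 rad/s

Peak time t_p = π/ω_d, so ω_d = π/t_p = π/0.0746 = 42.1 rad/s.
ω_n = ω_d/√(1−ζ²) = 42.1/√0.918 = 44.0 rad/s.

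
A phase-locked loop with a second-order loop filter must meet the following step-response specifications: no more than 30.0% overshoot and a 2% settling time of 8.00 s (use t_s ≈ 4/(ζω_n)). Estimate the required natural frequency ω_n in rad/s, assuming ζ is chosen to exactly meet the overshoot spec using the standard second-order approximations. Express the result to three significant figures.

ω_n ≈ 1.40 rad/s

ζ = −ln(OS)/√(π² + (ln OS)²). With OS = 0.300, ln OS = −1.204 and ζ = 1.204/3.364 = 0.358.
From t_s ≈ 4/(ζω_n): ω_n = 4/(ζ·t_s) = 4/(0.358·8.00) = 1.40 rad/s.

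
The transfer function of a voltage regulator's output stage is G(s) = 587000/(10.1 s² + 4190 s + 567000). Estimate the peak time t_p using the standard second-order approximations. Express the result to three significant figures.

t_p ≈ 0.0274 s

Dividing through by 10.1: denominator becomes s² + 414.9 s + 56140.
So ω_n = √56140 = 237 rad/s and ζ = 414.9/(2·237) = 0.875.
The damped frequency ω_d = ω_n√(1−ζ²) = 115 rad/s. t_p = π/ω_d = 0.0274 s.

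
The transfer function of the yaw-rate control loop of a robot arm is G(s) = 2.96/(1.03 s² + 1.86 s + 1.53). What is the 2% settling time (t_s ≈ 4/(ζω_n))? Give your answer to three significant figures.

t_s ≈ 4.43 s

Dividing through by 1.03: denominator becomes s² + 1.806 s + 1.485.
So ω_n = √1.485 = 1.22 rad/s and ζ = 1.806/(2·1.22) = 0.741.
t_s ≈ 4/(ζω_n) = 4.43 s.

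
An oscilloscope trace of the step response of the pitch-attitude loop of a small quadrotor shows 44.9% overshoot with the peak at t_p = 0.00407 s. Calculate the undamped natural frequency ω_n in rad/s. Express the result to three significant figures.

The overshoot fixes ζ = −ln(OS)/√(π²+ln²(OS)) = 0.247.
From t_p = π/ω_d, ω_d = π/0.00407 = 772 rad/s, so ω_n = ω_d/√(1−ζ²) = 797 rad/s.

ω_n ≈ 797 rad/s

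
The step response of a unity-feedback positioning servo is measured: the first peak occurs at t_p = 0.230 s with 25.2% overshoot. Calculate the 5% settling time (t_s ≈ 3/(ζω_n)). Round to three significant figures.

ζ from %OS: ζ = |ln 0.252|/√(π²+ln²0.252) = 0.402.
From t_p = π/ω_d, ω_d = π/0.230 = 13.7 rad/s, so ω_n = ω_d/√(1−ζ²) = 14.9 rad/s.
t_s ≈ 3/(ζω_n) = 3/(0.402·14.9) = 0.501 s.

t_s ≈ 0.501 s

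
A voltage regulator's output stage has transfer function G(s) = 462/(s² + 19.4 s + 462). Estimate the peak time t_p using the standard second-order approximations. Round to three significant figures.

t_p ≈ 0.164 s

ω_n = √462 = 21.5 rad/s; ζ = 19.4/(2·21.5) = 0.451.
ω_d = ω_n√(1−ζ²) = 19.2 rad/s. Then t_p = π/ω_d = 0.164 s.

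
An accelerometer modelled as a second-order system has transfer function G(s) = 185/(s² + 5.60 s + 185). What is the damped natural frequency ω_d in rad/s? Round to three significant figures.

Matching coefficients with s² + 2ζω_n s + ω_n² gives ω_n² = 185 ⇒ ω_n = 13.6 rad/s, and ζ = 5.60/(2ω_n) = 0.206.
ω_d = ω_n√(1−ζ²) = 13.3 rad/s.

ω_d ≈ 13.3 rad/s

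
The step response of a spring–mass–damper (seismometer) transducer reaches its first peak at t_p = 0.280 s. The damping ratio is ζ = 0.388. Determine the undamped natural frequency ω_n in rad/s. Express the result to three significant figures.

Peak time t_p = π/ω_d, so ω_d = π/t_p = π/0.280 = 11.2 rad/s.
ω_n = ω_d/√(1−ζ²) = 11.2/√0.849 = 12.2 rad/s.

ω_n ≈ 12.2 rad/s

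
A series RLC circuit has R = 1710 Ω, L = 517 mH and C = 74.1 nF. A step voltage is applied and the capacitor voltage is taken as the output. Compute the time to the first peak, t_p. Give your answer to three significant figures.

For a series RLC circuit (capacitor voltage as output), ω_n = 1/√(LC) = 1/√(517 mH · 74.1 nF) = 5110 rad/s.
ζ = (R/2)·√(C/L) = (1710/2)·√(74.1 nF/517 mH) = 0.324.
ω_d = ω_n√(1−ζ²) = 4830 rad/s. t_p = π/ω_d = 0.000650 s.

t_p ≈ 0.000650 s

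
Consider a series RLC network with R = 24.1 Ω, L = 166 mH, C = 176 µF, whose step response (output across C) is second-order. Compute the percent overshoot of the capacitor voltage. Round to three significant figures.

%OS ≈ 26.2%

For a series RLC circuit (capacitor voltage as output), ω_n = 1/√(LC) = 1/√(166 mH · 176 µF) = 185 rad/s.
ζ = (R/2)·√(C/L) = (24.1/2)·√(176 µF/166 mH) = 0.392.
Overshoot: exp(−π·0.392/√(1−0.392²)) = 0.262, i.e. 26.2%.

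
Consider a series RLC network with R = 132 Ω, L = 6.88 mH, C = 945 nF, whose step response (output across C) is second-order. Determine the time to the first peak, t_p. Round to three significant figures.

For a series RLC circuit (capacitor voltage as output), ω_n = 1/√(LC) = 1/√(6.88 mH · 945 nF) = 12400 rad/s.
ζ = (R/2)·√(C/L) = (132/2)·√(945 nF/6.88 mH) = 0.774.
The damped frequency ω_d = ω_n√(1−ζ²) = 7860 rad/s. t_p = π/ω_d = 0.000400 s.

t_p ≈ 0.000400 s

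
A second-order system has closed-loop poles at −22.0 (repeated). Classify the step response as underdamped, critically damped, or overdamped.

critically damped

Since there is a repeated negative-real pole, the response is critically damped.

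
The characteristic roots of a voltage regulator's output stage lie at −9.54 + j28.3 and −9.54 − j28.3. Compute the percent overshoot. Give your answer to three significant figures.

%OS ≈ 34.7%

With σ = 9.54, ω_d = 28.3: ω_n = √(σ²+ω_d²) = 29.9 rad/s, ζ = σ/ω_n = 0.319.
%OS = 100 e^{−πζ/√(1−ζ²)} with ζ = 0.319 gives 34.7%.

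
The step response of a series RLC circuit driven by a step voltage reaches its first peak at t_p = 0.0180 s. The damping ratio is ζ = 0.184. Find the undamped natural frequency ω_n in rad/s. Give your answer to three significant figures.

Peak time t_p = π/ω_d, so ω_d = π/t_p = π/0.0180 = 175 rad/s.
ω_n = ω_d/√(1−ζ²) = 175/√0.966 = 178 rad/s.

ω_n ≈ 178 rad/s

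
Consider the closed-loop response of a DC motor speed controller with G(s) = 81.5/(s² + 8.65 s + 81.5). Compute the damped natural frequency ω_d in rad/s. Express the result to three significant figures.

Comparing the denominator to s² + 2ζω_n s + ω_n²: ω_n = √81.5 = 9.03 rad/s, and 2ζω_n = 8.65 so ζ = 8.65/(2·9.03) = 0.479.
ω_d = 9.03·√(1 − 0.479²) = 7.92 rad/s.

ω_d ≈ 7.92 rad/s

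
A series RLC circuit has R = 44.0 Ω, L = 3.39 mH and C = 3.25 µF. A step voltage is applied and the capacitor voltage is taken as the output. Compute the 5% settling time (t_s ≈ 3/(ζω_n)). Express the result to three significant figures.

t_s ≈ 0.000462 s

For a series RLC circuit (capacitor voltage as output), ω_n = 1/√(LC) = 1/√(3.39 mH · 3.25 µF) = 9530 rad/s.
ζ = (R/2)·√(C/L) = (44.0/2)·√(3.25 µF/3.39 mH) = 0.681.
t_s ≈ 3/(ζω_n) = 0.000462 s.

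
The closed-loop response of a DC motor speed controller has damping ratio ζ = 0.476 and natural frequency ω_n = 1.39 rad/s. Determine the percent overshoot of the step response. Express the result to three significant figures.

%OS ≈ 18.3%

For an underdamped second-order system, %OS = 100·exp(−πζ/√(1−ζ²)).
πζ/√(1−ζ²) = π·0.476/√(1−0.227) = 1.700, so %OS = 100·e^(−1.700) = 18.3%.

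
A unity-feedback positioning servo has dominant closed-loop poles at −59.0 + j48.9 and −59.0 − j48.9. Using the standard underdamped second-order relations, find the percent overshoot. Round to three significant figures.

%OS ≈ 2.26%

The poles are at −σ ± jω_d with σ = 59.0 and ω_d = 48.9, so ω_n = √(σ²+ω_d²) = 76.6 rad/s and ζ = σ/ω_n = 0.770.
Overshoot: exp(−π·0.770/√(1−0.770²)) = 0.0226, i.e. 2.26%.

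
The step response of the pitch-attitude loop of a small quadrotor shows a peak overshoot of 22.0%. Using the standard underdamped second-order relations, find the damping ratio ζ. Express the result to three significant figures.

ζ = −ln(OS)/√(π² + (ln OS)²). With OS = 0.220, ln OS = −1.514 and ζ = 1.514/3.487 = 0.434.

ζ ≈ 0.434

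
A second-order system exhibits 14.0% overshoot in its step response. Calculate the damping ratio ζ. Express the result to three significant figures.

ζ ≈ 0.531

ζ = −ln(OS)/√(π² + (ln OS)²). With OS = 0.140, ln OS = −1.966 and ζ = 1.966/3.706 = 0.531.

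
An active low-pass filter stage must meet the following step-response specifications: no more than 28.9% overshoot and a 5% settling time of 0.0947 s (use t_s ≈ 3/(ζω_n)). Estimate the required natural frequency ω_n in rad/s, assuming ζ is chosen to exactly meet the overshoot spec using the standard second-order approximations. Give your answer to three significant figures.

Inverting the overshoot relation: ζ = |ln 0.289|/√(π² + ln²0.289) = 0.367.
From t_s ≈ 3/(ζω_n): ω_n = 3/(ζ·t_s) = 3/(0.367·0.0947) = 86.2 rad/s.

ω_n ≈ 86.2 rad/s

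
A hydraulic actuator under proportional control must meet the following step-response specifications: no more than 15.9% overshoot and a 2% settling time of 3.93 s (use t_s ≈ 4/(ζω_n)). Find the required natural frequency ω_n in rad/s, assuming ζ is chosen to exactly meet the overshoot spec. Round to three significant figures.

ω_n ≈ 2.01 rad/s

ζ = −ln(OS)/√(π² + (ln OS)²). With OS = 0.159, ln OS = −1.839 and ζ = 1.839/3.640 = 0.505.
From t_s ≈ 4/(ζω_n): ω_n = 4/(ζ·t_s) = 4/(0.505·3.93) = 2.01 rad/s.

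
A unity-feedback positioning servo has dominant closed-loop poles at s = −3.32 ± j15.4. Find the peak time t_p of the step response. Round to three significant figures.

t_p = π/ω_d with ω_d = 15.4 (the imaginary part), so t_p = 0.204 s.

t_p ≈ 0.204 s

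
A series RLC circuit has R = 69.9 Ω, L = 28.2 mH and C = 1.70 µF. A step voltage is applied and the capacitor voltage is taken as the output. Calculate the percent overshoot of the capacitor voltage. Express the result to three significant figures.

%OS ≈ 41.2%

For a series RLC circuit (capacitor voltage as output), ω_n = 1/√(LC) = 1/√(28.2 mH · 1.70 µF) = 4570 rad/s.
ζ = (R/2)·√(C/L) = (69.9/2)·√(1.70 µF/28.2 mH) = 0.271.
%OS = 100·exp(−πζ/√(1−ζ²)) = 41.2%.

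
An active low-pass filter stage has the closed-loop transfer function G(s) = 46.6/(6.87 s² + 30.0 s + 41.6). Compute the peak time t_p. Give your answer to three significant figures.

Dividing through by 6.87: denominator becomes s² + 4.367 s + 6.055.
So ω_n = √6.055 = 2.46 rad/s and ζ = 4.367/(2·2.46) = 0.887.
The damped frequency ω_d = ω_n√(1−ζ²) = 1.13 rad/s. t_p = π/ω_d = 2.77 s.

t_p ≈ 2.77 s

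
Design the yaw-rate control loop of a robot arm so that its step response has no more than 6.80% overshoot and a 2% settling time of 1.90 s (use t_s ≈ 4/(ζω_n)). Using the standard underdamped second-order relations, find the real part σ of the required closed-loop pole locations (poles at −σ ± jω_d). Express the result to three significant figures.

The settling-time spec alone fixes σ = ζω_n = 4/t_s = 4/1.90 = 2.11.
(Overshoot then fixes ζ = 0.650 and hence ω_d = σ·√(1−ζ²)/ζ = 2.46 rad/s.)

σ ≈ 2.11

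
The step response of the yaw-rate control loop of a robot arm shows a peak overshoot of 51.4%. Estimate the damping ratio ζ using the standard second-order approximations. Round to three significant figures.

From %OS = 100·exp(−πζ/√(1−ζ²)), invert to get ζ = −ln(OS)/√(π² + ln²(OS)) with OS = 0.514.
−ln 0.514 = 0.6655, so ζ = 0.6655/√(π² + 0.4429) = 0.207.

ζ ≈ 0.207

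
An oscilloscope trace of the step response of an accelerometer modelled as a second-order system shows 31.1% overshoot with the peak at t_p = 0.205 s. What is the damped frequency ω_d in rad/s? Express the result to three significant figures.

t_p = π/ω_d, so ω_d = π/0.205 = 15.3 rad/s.

ω_d ≈ 15.3 rad/s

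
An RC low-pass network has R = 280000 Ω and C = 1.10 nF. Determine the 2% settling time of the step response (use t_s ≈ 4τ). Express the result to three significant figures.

t_s ≈ 0.00123 s

τ = RC = 280000 × 1.10 nF = 0.000308 s.
t_s ≈ 4τ = 0.00123 s.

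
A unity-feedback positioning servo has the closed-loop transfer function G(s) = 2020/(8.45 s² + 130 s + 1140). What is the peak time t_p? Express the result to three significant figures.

Dividing through by 8.45: denominator becomes s² + 15.38 s + 134.9.
So ω_n = √134.9 = 11.6 rad/s and ζ = 15.38/(2·11.6) = 0.662.
ω_d = ω_n√(1−ζ²) = 8.70 rad/s. t_p = π/ω_d = 0.361 s.

t_p ≈ 0.361 s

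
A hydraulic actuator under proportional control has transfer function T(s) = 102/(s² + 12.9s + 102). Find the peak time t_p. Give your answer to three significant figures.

t_p ≈ 0.404 s

ω_n = √102 = 10.1 rad/s; ζ = 12.9/(2·10.1) = 0.639.
ω_d = ω_n√(1−ζ²) = 7.77 rad/s. Then t_p = π/ω_d = 0.404 s.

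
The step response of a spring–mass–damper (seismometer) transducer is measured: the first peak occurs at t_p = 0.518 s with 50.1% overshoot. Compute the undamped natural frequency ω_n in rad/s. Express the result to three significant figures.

ω_n ≈ 6.21 rad/s

From the overshoot, ζ = −ln(OS)/√(π²+ln²(OS)) = 0.215.
From t_p = π/ω_d, ω_d = π/0.518 = 6.06 rad/s, so ω_n = ω_d/√(1−ζ²) = 6.21 rad/s.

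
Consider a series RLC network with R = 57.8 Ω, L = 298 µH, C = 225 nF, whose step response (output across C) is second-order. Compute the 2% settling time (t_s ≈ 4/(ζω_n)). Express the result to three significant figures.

For a series RLC circuit (capacitor voltage as output), ω_n = 1/√(LC) = 1/√(298 µH · 225 nF) = 122000 rad/s.
ζ = (R/2)·√(C/L) = (57.8/2)·√(225 nF/298 µH) = 0.794.
t_s ≈ 4/(ζω_n) = 0.0000412 s.

t_s ≈ 0.0000412 s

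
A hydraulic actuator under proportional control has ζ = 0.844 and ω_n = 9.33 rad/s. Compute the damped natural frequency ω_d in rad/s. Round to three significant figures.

ω_d ≈ 5.00 rad/s

ω_d = ω_n√(1−ζ²) = 9.33·√0.288 = 5.00 rad/s.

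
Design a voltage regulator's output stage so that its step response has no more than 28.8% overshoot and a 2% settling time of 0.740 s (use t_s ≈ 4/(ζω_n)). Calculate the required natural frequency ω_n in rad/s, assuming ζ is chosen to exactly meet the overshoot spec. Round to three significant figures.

From %OS = 100·exp(−πζ/√(1−ζ²)), invert to get ζ = −ln(OS)/√(π² + ln²(OS)) with OS = 0.288.
−ln 0.288 = 1.245, so ζ = 1.245/√(π² + 1.550) = 0.368.
From t_s ≈ 4/(ζω_n): ω_n = 4/(ζ·t_s) = 4/(0.368·0.740) = 14.7 rad/s.

ω_n ≈ 14.7 rad/s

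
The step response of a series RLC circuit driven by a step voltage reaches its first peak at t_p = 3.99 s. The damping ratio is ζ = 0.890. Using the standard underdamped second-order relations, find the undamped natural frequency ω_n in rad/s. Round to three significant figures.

Peak time t_p = π/ω_d, so ω_d = π/t_p = π/3.99 = 0.787 rad/s.
ω_n = ω_d/√(1−ζ²) = 0.787/√0.208 = 1.73 rad/s.

ω_n ≈ 1.73 rad/s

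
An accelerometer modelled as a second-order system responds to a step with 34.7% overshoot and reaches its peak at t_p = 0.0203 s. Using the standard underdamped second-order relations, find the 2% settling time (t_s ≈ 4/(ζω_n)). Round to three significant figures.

t_s ≈ 0.0767 s

ζ from %OS: ζ = |ln 0.347|/√(π²+ln²0.347) = 0.319.
t_p = π/ω_d ⇒ ω_d = 155 rad/s; then ω_n = ω_d/√(1−ζ²) = 163 rad/s.
t_s ≈ 4/(ζω_n) = 4/(0.319·163) = 0.0767 s.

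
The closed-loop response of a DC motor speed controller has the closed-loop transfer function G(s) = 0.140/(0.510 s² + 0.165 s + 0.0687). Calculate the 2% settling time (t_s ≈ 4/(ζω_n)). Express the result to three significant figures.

Dividing through by 0.510: denominator becomes s² + 0.3235 s + 0.1347.
So ω_n = √0.1347 = 0.367 rad/s and ζ = 0.3235/(2·0.367) = 0.441.
t_s ≈ 4/(ζω_n) = 24.7 s.

t_s ≈ 24.7 s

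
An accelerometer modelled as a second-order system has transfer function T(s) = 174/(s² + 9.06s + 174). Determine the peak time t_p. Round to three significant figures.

ω_n = √174 = 13.2 rad/s; ζ = 9.06/(2·13.2) = 0.343.
ω_d = ω_n√(1−ζ²) = 12.4 rad/s. Then t_p = π/ω_d = 0.254 s.

t_p ≈ 0.254 s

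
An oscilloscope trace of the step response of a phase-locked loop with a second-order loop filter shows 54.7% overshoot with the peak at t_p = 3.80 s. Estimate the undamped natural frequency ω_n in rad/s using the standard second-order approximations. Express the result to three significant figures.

From the overshoot, ζ = −ln(OS)/√(π²+ln²(OS)) = 0.189.
t_p = π/ω_d ⇒ ω_d = 0.827 rad/s; then ω_n = ω_d/√(1−ζ²) = 0.842 rad/s.

ω_n ≈ 0.842 rad/s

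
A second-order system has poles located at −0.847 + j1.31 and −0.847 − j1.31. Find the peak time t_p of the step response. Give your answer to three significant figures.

t_p ≈ 2.40 s

t_p = π/ω_d with ω_d = 1.31 (the imaginary part), so t_p = 2.40 s.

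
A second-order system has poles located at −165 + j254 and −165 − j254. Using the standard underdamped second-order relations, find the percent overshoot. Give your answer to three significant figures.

%OS ≈ 13.0%

With σ = 165, ω_d = 254: ω_n = √(σ²+ω_d²) = 303 rad/s, ζ = σ/ω_n = 0.545.
%OS = 100 e^{−πζ/√(1−ζ²)} with ζ = 0.545 gives 13.0%.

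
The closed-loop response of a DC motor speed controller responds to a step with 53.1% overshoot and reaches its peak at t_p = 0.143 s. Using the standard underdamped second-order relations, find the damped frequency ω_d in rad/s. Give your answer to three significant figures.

ω_d ≈ 22.0 rad/s

t_p = π/ω_d, so ω_d = π/0.143 = 22.0 rad/s.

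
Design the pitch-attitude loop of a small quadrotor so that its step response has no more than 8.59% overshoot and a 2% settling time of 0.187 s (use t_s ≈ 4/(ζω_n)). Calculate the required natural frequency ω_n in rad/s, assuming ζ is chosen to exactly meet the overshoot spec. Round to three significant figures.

Inverting the overshoot relation: ζ = |ln 0.0859|/√(π² + ln²0.0859) = 0.616.
From t_s ≈ 4/(ζω_n): ω_n = 4/(ζ·t_s) = 4/(0.616·0.187) = 34.7 rad/s.

ω_n ≈ 34.7 rad/s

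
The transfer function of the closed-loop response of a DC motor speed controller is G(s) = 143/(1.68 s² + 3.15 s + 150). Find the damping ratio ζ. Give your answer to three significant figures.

Dividing through by 1.68: denominator becomes s² + 1.875 s + 89.29.
So ω_n = √89.29 = 9.45 rad/s and ζ = 1.875/(2·9.45) = 0.0992.

ζ ≈ 0.0992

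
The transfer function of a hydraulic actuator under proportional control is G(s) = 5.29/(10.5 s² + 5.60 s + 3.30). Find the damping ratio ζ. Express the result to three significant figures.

ζ ≈ 0.476

Dividing through by 10.5: denominator becomes s² + 0.5333 s + 0.3143.
So ω_n = √0.3143 = 0.561 rad/s and ζ = 0.5333/(2·0.561) = 0.476.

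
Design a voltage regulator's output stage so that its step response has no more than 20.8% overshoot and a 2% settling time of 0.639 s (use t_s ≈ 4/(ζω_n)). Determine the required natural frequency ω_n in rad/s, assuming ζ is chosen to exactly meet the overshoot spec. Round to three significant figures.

From %OS = 100·exp(−πζ/√(1−ζ²)), invert to get ζ = −ln(OS)/√(π² + ln²(OS)) with OS = 0.208.
−ln 0.208 = 1.570, so ζ = 1.570/√(π² + 2.466) = 0.447.
Then ω_n = 4/(ζ t_s) = 4/(0.447 × 0.639) = 14.0 rad/s.

ω_n ≈ 14.0 rad/s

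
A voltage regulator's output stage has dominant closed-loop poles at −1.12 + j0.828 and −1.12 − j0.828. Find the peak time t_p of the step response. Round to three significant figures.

t_p ≈ 3.79 s

t_p = π/ω_d with ω_d = 0.828 (the imaginary part), so t_p = 3.79 s.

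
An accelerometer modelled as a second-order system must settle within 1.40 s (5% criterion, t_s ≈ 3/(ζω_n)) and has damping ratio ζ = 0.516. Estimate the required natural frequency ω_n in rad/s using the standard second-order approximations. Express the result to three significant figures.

Rearranging t_s ≈ 3/(ζω_n) gives ω_n = 3/(ζ·t_s) = 3/(0.516 × 1.40) = 4.15 rad/s.

ω_n ≈ 4.15 rad/s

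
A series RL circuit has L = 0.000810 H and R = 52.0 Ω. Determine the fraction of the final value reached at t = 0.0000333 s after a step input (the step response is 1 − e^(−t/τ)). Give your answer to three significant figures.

y/y_∞ ≈ 0.882

τ = L/R = 0.000810/52.0 = 0.0000156 s.
y(t)/y_∞ = 1 − e^(−t/τ) = 1 − e^(−0.0000333/0.0000156) = 1 − e^(−2.14) = 0.882.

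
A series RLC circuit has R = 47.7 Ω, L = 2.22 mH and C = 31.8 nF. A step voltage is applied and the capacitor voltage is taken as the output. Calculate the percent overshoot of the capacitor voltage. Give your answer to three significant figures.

For a series RLC circuit (capacitor voltage as output), ω_n = 1/√(LC) = 1/√(2.22 mH · 31.8 nF) = 119000 rad/s.
ζ = (R/2)·√(C/L) = (47.7/2)·√(31.8 nF/2.22 mH) = 0.0903.
%OS = 100·exp(−πζ/√(1−ζ²)) = 75.2%.

%OS ≈ 75.2%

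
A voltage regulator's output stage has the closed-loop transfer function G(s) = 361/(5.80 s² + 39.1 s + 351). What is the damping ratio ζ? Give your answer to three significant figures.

ζ ≈ 0.433

Dividing through by 5.80: denominator becomes s² + 6.741 s + 60.52.
So ω_n = √60.52 = 7.78 rad/s and ζ = 6.741/(2·7.78) = 0.433.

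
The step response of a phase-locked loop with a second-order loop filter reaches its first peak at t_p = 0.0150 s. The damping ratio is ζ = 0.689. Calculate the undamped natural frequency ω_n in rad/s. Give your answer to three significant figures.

Peak time t_p = π/ω_d, so ω_d = π/t_p = π/0.0150 = 209 rad/s.
ω_n = ω_d/√(1−ζ²) = 209/√0.525 = 289 rad/s.

ω_n ≈ 289 rad/s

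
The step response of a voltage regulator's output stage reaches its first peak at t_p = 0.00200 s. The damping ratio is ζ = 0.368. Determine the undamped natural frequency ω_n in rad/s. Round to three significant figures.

ω_n ≈ 1690 rad/s

Peak time t_p = π/ω_d, so ω_d = π/t_p = π/0.00200 = 1570 rad/s.
ω_n = ω_d/√(1−ζ²) = 1570/√0.865 = 1690 rad/s.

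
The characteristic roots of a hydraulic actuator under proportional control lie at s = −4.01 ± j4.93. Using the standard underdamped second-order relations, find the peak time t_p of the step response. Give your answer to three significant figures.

t_p ≈ 0.637 s

t_p = π/ω_d with ω_d = 4.93 (the imaginary part), so t_p = 0.637 s.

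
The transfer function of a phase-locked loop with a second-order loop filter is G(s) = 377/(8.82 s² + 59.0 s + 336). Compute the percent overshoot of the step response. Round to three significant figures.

Dividing through by 8.82: denominator becomes s² + 6.689 s + 38.10.
So ω_n = √38.10 = 6.17 rad/s and ζ = 6.689/(2·6.17) = 0.542.
%OS = 100 e^{−πζ/√(1−ζ²)} with ζ = 0.542 gives 13.2%.

%OS ≈ 13.2%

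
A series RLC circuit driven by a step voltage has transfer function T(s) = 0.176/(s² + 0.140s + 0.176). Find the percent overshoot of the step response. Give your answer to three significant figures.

%OS ≈ 58.8%

Matching coefficients with s² + 2ζω_n s + ω_n² gives ω_n² = 0.176 ⇒ ω_n = 0.420 rad/s, and ζ = 0.140/(2ω_n) = 0.167.
%OS = 100 e^{−πζ/√(1−ζ²)} with ζ = 0.167 gives 58.8%.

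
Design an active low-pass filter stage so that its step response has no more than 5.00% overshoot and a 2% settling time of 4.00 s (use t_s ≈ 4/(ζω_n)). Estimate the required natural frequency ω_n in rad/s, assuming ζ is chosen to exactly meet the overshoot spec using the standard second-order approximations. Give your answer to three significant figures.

ω_n ≈ 1.45 rad/s

ζ = −ln(OS)/√(π² + (ln OS)²). With OS = 0.0500, ln OS = −2.996 and ζ = 2.996/4.341 = 0.690.
Then ω_n = 4/(ζ t_s) = 4/(0.690 × 4.00) = 1.45 rad/s.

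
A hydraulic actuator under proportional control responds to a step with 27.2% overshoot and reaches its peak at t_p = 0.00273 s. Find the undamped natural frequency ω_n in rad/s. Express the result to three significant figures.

From the overshoot, ζ = −ln(OS)/√(π²+ln²(OS)) = 0.383.
t_p = π/ω_d ⇒ ω_d = 1150 rad/s; then ω_n = ω_d/√(1−ζ²) = 1250 rad/s.

ω_n ≈ 1250 rad/s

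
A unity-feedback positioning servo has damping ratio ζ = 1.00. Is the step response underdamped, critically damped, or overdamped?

Since ζ = 1, the system is critically damped.

critically damped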